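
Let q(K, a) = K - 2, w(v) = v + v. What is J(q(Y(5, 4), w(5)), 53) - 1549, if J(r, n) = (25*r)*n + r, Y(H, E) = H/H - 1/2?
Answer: -3538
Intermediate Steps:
Y(H, E) = ½ (Y(H, E) = 1 - 1*½ = 1 - ½ = ½)
w(v) = 2*v
q(K, a) = -2 + K
J(r, n) = r + 25*n*r (J(r, n) = 25*n*r + r = r + 25*n*r)
J(q(Y(5, 4), w(5)), 53) - 1549 = (-2 + ½)*(1 + 25*53) - 1549 = -3*(1 + 1325)/2 - 1549 = -3/2*1326 - 1549 = -1989 - 1549 = -3538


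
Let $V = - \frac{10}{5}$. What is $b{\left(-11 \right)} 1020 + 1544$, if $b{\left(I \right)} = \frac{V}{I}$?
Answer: $\frac{19024}{11} \approx 1729.5$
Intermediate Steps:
$V = -2$ ($V = \left(-10\right) \frac{1}{5} = -2$)
$b{\left(I \right)} = - \frac{2}{I}$
$b{\left(-11 \right)} 1020 + 1544 = - \frac{2}{-11} \cdot 1020 + 1544 = \left(-2\right) \left(- \frac{1}{11}\right) 1020 + 1544 = \frac{2}{11} \cdot 1020 + 1544 = \frac{2040}{11} + 1544 = \frac{19024}{11}$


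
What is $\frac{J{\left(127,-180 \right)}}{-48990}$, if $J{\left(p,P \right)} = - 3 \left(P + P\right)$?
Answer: $- \frac{36}{1633} \approx -0.022045$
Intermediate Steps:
$J{\left(p,P \right)} = - 6 P$ ($J{\left(p,P \right)} = - 3 \cdot 2 P = - 6 P$)
$\frac{J{\left(127,-180 \right)}}{-48990} = \frac{\left(-6\right) \left(-180\right)}{-48990} = 1080 \left(- \frac{1}{48990}\right) = - \frac{36}{1633}$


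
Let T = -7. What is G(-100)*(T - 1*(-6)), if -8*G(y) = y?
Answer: -25/2 ≈ -12.500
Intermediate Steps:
G(y) = -y/8
G(-100)*(T - 1*(-6)) = (-⅛*(-100))*(-7 - 1*(-6)) = 25*(-7 + 6)/2 = (25/2)*(-1) = -25/2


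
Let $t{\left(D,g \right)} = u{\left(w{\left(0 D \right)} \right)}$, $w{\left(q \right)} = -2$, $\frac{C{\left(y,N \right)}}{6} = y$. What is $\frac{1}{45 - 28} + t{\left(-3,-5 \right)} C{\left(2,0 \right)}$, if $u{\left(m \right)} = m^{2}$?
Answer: $\frac{817}{17} \approx 48.059$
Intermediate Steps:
$C{\left(y,N \right)} = 6 y$
$t{\left(D,g \right)} = 4$ ($t{\left(D,g \right)} = \left(-2\right)^{2} = 4$)
$\frac{1}{45 - 28} + t{\left(-3,-5 \right)} C{\left(2,0 \right)} = \frac{1}{45 - 28} + 4 \cdot 6 \cdot 2 = \frac{1}{17} + 4 \cdot 12 = \frac{1}{17} + 48 = \frac{817}{17}$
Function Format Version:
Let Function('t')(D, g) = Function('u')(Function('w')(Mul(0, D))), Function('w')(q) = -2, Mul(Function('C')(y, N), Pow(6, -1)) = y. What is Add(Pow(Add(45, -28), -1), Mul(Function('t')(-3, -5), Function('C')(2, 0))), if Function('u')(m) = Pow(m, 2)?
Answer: Rational(817, 17) ≈ 48.059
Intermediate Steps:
Function('C')(y, N) = Mul(6, y)
Function('t')(D, g) = 4 (Function('t')(D, g) = Pow(-2, 2) = 4)
Add(Pow(Add(45, -28), -1), Mul(Function('t')(-3, -5), Function('C')(2, 0))) = Add(Pow(Add(45, -28), -1), Mul(4, Mul(6, 2))) = Add(Pow(17, -1), Mul(4, 12)) = Add(Rational(1, 17), 48) = Rational(817, 17)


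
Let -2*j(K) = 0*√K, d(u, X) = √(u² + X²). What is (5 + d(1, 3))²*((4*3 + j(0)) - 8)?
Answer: 140 + 40*√10 ≈ 266.49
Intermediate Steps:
d(u, X) = √(X² + u²)
j(K) = 0 (j(K) = -0*√K = -½*0 = 0)
(5 + d(1, 3))²*((4*3 + j(0)) - 8) = (5 + √(3² + 1²))²*((4*3 + 0) - 8) = (5 + √(9 + 1))²*((12 + 0) - 8) = (5 + √10)²*(12 - 8) = (5 + √10)²*4 = 4*(5 + √10)²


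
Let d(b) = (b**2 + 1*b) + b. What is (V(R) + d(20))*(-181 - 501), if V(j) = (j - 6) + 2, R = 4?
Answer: -300080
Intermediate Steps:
V(j) = -4 + j (V(j) = (-6 + j) + 2 = -4 + j)
d(b) = b**2 + 2*b (d(b) = (b**2 + b) + b = (b + b**2) + b = b**2 + 2*b)
(V(R) + d(20))*(-181 - 501) = ((-4 + 4) + 20*(2 + 20))*(-181 - 501) = (0 + 20*22)*(-682) = (0 + 440)*(-682) = 440*(-682) = -300080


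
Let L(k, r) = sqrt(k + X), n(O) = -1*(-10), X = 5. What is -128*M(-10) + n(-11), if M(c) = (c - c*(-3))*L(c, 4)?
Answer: 10 + 5120*I*sqrt(5) ≈ 10.0 + 11449.0*I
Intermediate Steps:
n(O) = 10
L(k, r) = sqrt(5 + k) (L(k, r) = sqrt(k + 5) = sqrt(5 + k))
M(c) = 4*c*sqrt(5 + c) (M(c) = (c - c*(-3))*sqrt(5 + c) = (c - (-3)*c)*sqrt(5 + c) = (c + 3*c)*sqrt(5 + c) = (4*c)*sqrt(5 + c) = 4*c*sqrt(5 + c))
-128*M(-10) + n(-11) = -512*(-10)*sqrt(5 - 10) + 10 = -512*(-10)*sqrt(-5) + 10 = -512*(-10)*I*sqrt(5) + 10 = -(-5120)*I*sqrt(5) + 10 = 5120*I*sqrt(5) + 10 = 10 + 5120*I*sqrt(5)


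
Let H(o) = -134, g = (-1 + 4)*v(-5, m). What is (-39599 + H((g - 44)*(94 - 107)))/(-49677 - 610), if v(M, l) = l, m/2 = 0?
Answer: 39733/50287 ≈ 0.79012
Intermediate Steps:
m = 0 (m = 2*0 = 0)
g = 0 (g = (-1 + 4)*0 = 3*0 = 0)
(-39599 + H((g - 44)*(94 - 107)))/(-49677 - 610) = (-39599 - 134)/(-49677 - 610) = -39733/(-50287) = -39733*(-1/50287) = 39733/50287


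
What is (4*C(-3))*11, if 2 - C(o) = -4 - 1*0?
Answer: 264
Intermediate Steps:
C(o) = 6 (C(o) = 2 - (-4 - 1*0) = 2 - (-4 + 0) = 2 - 1*(-4) = 2 + 4 = 6)
(4*C(-3))*11 = (4*6)*11 = 24*11 = 264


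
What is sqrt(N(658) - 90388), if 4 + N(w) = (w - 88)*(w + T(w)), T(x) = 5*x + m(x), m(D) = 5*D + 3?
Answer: sqrt(4036978) ≈ 2009.2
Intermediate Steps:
m(D) = 3 + 5*D
T(x) = 3 + 10*x (T(x) = 5*x + (3 + 5*x) = 3 + 10*x)
N(w) = -4 + (-88 + w)*(3 + 11*w) (N(w) = -4 + (w - 88)*(w + (3 + 10*w)) = -4 + (-88 + w)*(3 + 11*w))
sqrt(N(658) - 90388) = sqrt((-268 - 965*658 + 11*658**2) - 90388) = sqrt((-268 - 634970 + 11*432964) - 90388) = sqrt((-268 - 634970 + 4762604) - 90388) = sqrt(4127366 - 90388) = sqrt(4036978)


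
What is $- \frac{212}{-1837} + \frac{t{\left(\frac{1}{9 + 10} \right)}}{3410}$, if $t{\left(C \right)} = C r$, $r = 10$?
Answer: $\frac{125035}{1081993} \approx 0.11556$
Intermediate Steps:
$t{\left(C \right)} = 10 C$ ($t{\left(C \right)} = C 10 = 10 C$)
$- \frac{212}{-1837} + \frac{t{\left(\frac{1}{9 + 10} \right)}}{3410} = - \frac{212}{-1837} + \frac{10 \frac{1}{9 + 10}}{3410} = \left(-212\right) \left(- \frac{1}{1837}\right) + \frac{10}{19} \cdot \frac{1}{3410} = \frac{212}{1837} + 10 \cdot \frac{1}{19} \cdot \frac{1}{3410} = \frac{212}{1837} + \frac{10}{19} \cdot \frac{1}{3410} = \frac{212}{1837} + \frac{1}{6479} = \frac{125035}{1081993}$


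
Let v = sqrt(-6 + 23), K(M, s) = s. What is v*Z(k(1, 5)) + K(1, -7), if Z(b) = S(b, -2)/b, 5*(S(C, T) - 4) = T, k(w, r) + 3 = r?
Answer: -7 + 9*sqrt(17)/5 ≈ 0.42159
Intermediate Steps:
k(w, r) = -3 + r
S(C, T) = 4 + T/5
v = sqrt(17) ≈ 4.1231
Z(b) = 18/(5*b) (Z(b) = (4 + (1/5)*(-2))/b = (4 - 2/5)/b = 18/(5*b))
v*Z(k(1, 5)) + K(1, -7) = sqrt(17)*(18/(5*(-3 + 5))) - 7 = sqrt(17)*((18/5)/2) - 7 = sqrt(17)*((18/5)*(1/2)) - 7 = sqrt(17)*(9/5) - 7 = 9*sqrt(17)/5 - 7 = -7 + 9*sqrt(17)/5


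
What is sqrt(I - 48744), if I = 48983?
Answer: sqrt(239) ≈ 15.460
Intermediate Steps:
sqrt(I - 48744) = sqrt(48983 - 48744) = sqrt(239)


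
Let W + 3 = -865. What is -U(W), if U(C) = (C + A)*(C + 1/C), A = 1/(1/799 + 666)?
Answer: -69600253430985/92378636 ≈ -7.5342e+5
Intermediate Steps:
A = 799/532135 (A = 1/(1/799 + 666) = 1/(532135/799) = 799/532135 ≈ 0.0015015)
W = -868 (W = -3 - 865 = -868)
U(C) = (799/532135 + C)*(C + 1/C) (U(C) = (C + 799/532135)*(C + 1/C) = (799/532135 + C)*(C + 1/C))
-U(W) = -(1 + (-868)² + (799/532135)*(-868) + (799/532135)/(-868)) = -(1 + 753424 - 693532/532135 + (799/532135)*(-1/868)) = -(1 + 753424 - 693532/532135 - 799/461893180) = -1*69600253430985/92378636 = -69600253430985/92378636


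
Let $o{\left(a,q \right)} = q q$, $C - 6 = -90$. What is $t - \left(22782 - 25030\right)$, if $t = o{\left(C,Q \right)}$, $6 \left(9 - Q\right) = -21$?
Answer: $\frac{9617}{4} \approx 2404.3$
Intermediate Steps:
$Q = \frac{25}{2}$ ($Q = 9 - - \frac{7}{2} = 9 + \frac{7}{2} = \frac{25}{2} \approx 12.5$)
$C = -84$ ($C = 6 - 90 = -84$)
$o{\left(a,q \right)} = q^{2}$
$t = \frac{625}{4}$ ($t = \left(\frac{25}{2}\right)^{2} = \frac{625}{4} \approx 156.25$)
$t - \left(22782 - 25030\right) = \frac{625}{4} - \left(22782 - 25030\right) = \frac{625}{4} - -2248 = \frac{625}{4} + 2248 = \frac{9617}{4}$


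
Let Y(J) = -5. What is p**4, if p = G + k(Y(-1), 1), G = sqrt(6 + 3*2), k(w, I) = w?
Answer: 2569 - 1480*sqrt(3) ≈ 5.5648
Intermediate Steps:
G = 2*sqrt(3) (G = sqrt(6 + 6) = sqrt(12) = 2*sqrt(3) ≈ 3.4641)
p = -5 + 2*sqrt(3) (p = 2*sqrt(3) - 5 = -5 + 2*sqrt(3) ≈ -1.5359)
p**4 = (-5 + 2*sqrt(3))**4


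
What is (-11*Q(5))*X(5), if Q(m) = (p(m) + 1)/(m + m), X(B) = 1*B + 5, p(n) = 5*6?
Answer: -341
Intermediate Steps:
p(n) = 30
X(B) = 5 + B (X(B) = B + 5 = 5 + B)
Q(m) = 31/(2*m) (Q(m) = (30 + 1)/(m + m) = 31/((2*m)) = 31*(1/(2*m)) = 31/(2*m))
(-11*Q(5))*X(5) = (-341/(2*5))*(5 + 5) = -341/(2*5)*10 = -11*31/10*10 = -341/10*10 = -341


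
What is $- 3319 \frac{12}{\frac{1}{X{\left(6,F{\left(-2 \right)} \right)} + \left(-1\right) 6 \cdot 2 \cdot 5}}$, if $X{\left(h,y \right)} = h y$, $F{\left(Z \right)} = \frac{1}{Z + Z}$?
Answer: $2449422$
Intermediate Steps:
$F{\left(Z \right)} = \frac{1}{2 Z}$
$- 3319 \frac{12}{\frac{1}{X{\left(6,F{\left(-2 \right)} \right)} + \left(-1\right) 6 \cdot 2 \cdot 5}} = - 3319 \frac{12}{\frac{1}{6 \frac{1}{2 \left(-2\right)} + \left(-1\right) 6 \cdot 2 \cdot 5}} = - 3319 \frac{12}{\frac{1}{6 \cdot \frac{1}{2} \left(- \frac{1}{2}\right) + \left(-6\right) 2 \cdot 5}} = - 3319 \frac{12}{\frac{1}{6 \left(- \frac{1}{4}\right) - 60}} = - 3319 \frac{12}{\frac{1}{- \frac{3}{2} - 60}} = - 3319 \frac{12}{\frac{1}{- \frac{123}{2}}} = - 3319 \frac{12}{- \frac{2}{123}} = - 3319 \cdot 12 \left(- \frac{123}{2}\right) = \left(-3319\right) \left(-738\right) = 2449422$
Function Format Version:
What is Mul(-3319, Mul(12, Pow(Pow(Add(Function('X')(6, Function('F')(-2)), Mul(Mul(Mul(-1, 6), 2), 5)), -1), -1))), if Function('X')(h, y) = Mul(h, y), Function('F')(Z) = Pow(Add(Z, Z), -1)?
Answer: 2449422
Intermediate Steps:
Function('F')(Z) = Mul(Rational(1, 2), Pow(Z, -1)) (Function('F')(Z) = Pow(Mul(2, Z), -1) = Mul(Rational(1, 2), Pow(Z, -1)))
Mul(-3319, Mul(12, Pow(Pow(Add(Function('X')(6, Function('F')(-2)), Mul(Mul(Mul(-1, 6), 2), 5)), -1), -1))) = Mul(-3319, Mul(12, Pow(Pow(Add(Mul(6, Mul(Rational(1, 2), Pow(-2, -1))), Mul(Mul(Mul(-1, 6), 2), 5)), -1), -1))) = Mul(-3319, Mul(12, Pow(Pow(Add(Mul(6, Mul(Rational(1, 2), Rational(-1, 2))), Mul(Mul(-6, 2), 5)), -1), -1))) = Mul(-3319, Mul(12, Pow(Pow(Add(Mul(6, Rational(-1, 4)), Mul(-12, 5)), -1), -1))) = Mul(-3319, Mul(12, Pow(Pow(Add(Rational(-3, 2), -60), -1), -1))) = Mul(-3319, Mul(12, Pow(Pow(Rational(-123, 2), -1), -1))) = Mul(-3319, Mul(12, Pow(Rational(-2, 123), -1))) = Mul(-3319, Mul(12, Rational(-123, 2))) = Mul(-3319, -738) = 2449422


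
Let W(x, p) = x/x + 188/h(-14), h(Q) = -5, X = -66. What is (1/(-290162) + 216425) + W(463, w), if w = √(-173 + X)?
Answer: 313938454599/1450810 ≈ 2.1639e+5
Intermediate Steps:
w = I*√239 (w = √(-173 - 66) = √(-239) = I*√239 ≈ 15.46*I)
W(x, p) = -183/5 (W(x, p) = x/x + 188/(-5) = 1 + 188*(-⅕) = 1 - 188/5 = -183/5)
(1/(-290162) + 216425) + W(463, w) = (1/(-290162) + 216425) - 183/5 = (-1/290162 + 216425) - 183/5 = 62798310849/290162 - 183/5 = 313938454599/1450810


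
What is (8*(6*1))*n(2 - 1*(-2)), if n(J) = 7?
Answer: 336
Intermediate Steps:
(8*(6*1))*n(2 - 1*(-2)) = (8*(6*1))*7 = (8*6)*7 = 48*7 = 336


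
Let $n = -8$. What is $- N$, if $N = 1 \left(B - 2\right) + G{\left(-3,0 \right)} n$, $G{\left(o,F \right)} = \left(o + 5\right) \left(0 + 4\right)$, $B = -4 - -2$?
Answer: $68$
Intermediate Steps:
$B = -2$ ($B = -4 + 2 = -2$)
$G{\left(o,F \right)} = 20 + 4 o$ ($G{\left(o,F \right)} = \left(5 + o\right) 4 = 20 + 4 o$)
$N = -68$ ($N = 1 \left(-2 - 2\right) + \left(20 + 4 \left(-3\right)\right) \left(-8\right) = 1 \left(-4\right) + \left(20 - 12\right) \left(-8\right) = -4 + 8 \left(-8\right) = -4 - 64 = -68$)
$- N = \left(-1\right) \left(-68\right) = 68$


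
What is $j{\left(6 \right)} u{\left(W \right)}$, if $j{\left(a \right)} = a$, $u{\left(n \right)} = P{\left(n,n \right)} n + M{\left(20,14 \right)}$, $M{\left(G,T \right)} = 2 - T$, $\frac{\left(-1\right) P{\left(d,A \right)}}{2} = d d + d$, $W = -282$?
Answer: $268154856$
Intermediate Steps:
$P{\left(d,A \right)} = - 2 d - 2 d^{2}$ ($P{\left(d,A \right)} = - 2 \left(d d + d\right) = - 2 \left(d^{2} + d\right) = - 2 \left(d + d^{2}\right) = - 2 d - 2 d^{2}$)
$u{\left(n \right)} = -12 - 2 n^{2} \left(1 + n\right)$ ($u{\left(n \right)} = - 2 n \left(1 + n\right) n + \left(2 - 14\right) = - 2 n^{2} \left(1 + n\right) + \left(2 - 14\right) = - 2 n^{2} \left(1 + n\right) - 12 = -12 - 2 n^{2} \left(1 + n\right)$)
$j{\left(6 \right)} u{\left(W \right)} = 6 \left(-12 + 2 \left(-282\right)^{2} \left(-1 - -282\right)\right) = 6 \left(-12 + 2 \cdot 79524 \left(-1 + 282\right)\right) = 6 \left(-12 + 2 \cdot 79524 \cdot 281\right) = 6 \left(-12 + 44692488\right) = 6 \cdot 44692476 = 268154856$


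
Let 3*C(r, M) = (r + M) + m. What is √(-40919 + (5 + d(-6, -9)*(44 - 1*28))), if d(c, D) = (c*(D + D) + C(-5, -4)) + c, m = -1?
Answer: I*√354018/3 ≈ 198.33*I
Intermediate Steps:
C(r, M) = -⅓ + M/3 + r/3 (C(r, M) = ((r + M) - 1)/3 = ((M + r) - 1)/3 = (-1 + M + r)/3 = -⅓ + M/3 + r/3)
d(c, D) = -10/3 + c + 2*D*c (d(c, D) = (c*(D + D) + (-⅓ + (⅓)*(-4) + (⅓)*(-5))) + c = (c*(2*D) + (-⅓ - 4/3 - 5/3)) + c = (2*D*c - 10/3) + c = (-10/3 + 2*D*c) + c = -10/3 + c + 2*D*c)
√(-40919 + (5 + d(-6, -9)*(44 - 1*28))) = √(-40919 + (5 + (-10/3 - 6 + 2*(-9)*(-6))*(44 - 1*28))) = √(-40919 + (5 + (-10/3 - 6 + 108)*(44 - 28))) = √(-40919 + (5 + (296/3)*16)) = √(-40919 + (5 + 4736/3)) = √(-40919 + 4751/3) = √(-118006/3) = I*√354018/3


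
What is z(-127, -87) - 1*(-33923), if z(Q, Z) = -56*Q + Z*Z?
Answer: 48604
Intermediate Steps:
z(Q, Z) = Z**2 - 56*Q (z(Q, Z) = -56*Q + Z**2 = Z**2 - 56*Q)
z(-127, -87) - 1*(-33923) = ((-87)**2 - 56*(-127)) - 1*(-33923) = (7569 + 7112) + 33923 = 14681 + 33923 = 48604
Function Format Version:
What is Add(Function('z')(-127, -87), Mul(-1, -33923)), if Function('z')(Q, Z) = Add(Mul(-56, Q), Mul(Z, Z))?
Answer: 48604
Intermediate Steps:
Function('z')(Q, Z) = Add(Pow(Z, 2), Mul(-56, Q)) (Function('z')(Q, Z) = Add(Mul(-56, Q), Pow(Z, 2)) = Add(Pow(Z, 2), Mul(-56, Q)))
Add(Function('z')(-127, -87), Mul(-1, -33923)) = Add(Add(Pow(-87, 2), Mul(-56, -127)), Mul(-1, -33923)) = Add(Add(7569, 7112), 33923) = Add(14681, 33923) = 48604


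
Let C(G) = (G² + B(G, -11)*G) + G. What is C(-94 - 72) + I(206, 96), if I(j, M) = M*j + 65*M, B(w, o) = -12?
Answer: 55398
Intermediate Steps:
C(G) = G² - 11*G (C(G) = (G² - 12*G) + G = G² - 11*G)
I(j, M) = 65*M + M*j
C(-94 - 72) + I(206, 96) = (-94 - 72)*(-11 + (-94 - 72)) + 96*(65 + 206) = -166*(-11 - 166) + 96*271 = -166*(-177) + 26016 = 29382 + 26016 = 55398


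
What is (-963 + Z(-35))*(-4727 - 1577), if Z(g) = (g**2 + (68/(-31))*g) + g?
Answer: -59364768/31 ≈ -1.9150e+6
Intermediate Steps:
Z(g) = g**2 - 37*g/31 (Z(g) = (g**2 + (68*(-1/31))*g) + g = (g**2 - 68*g/31) + g = g**2 - 37*g/31)
(-963 + Z(-35))*(-4727 - 1577) = (-963 + (1/31)*(-35)*(-37 + 31*(-35)))*(-4727 - 1577) = (-963 + (1/31)*(-35)*(-37 - 1085))*(-6304) = (-963 + (1/31)*(-35)*(-1122))*(-6304) = (-963 + 39270/31)*(-6304) = (9417/31)*(-6304) = -59364768/31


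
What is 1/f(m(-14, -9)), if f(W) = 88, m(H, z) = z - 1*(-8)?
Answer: 1/88 ≈ 0.011364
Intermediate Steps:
m(H, z) = 8 + z (m(H, z) = z + 8 = 8 + z)
1/f(m(-14, -9)) = 1/88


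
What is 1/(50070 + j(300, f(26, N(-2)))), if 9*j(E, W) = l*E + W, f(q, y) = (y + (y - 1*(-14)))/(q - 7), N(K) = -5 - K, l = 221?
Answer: 171/9821678 ≈ 1.7410e-5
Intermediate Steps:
f(q, y) = (14 + 2*y)/(-7 + q) (f(q, y) = (y + (y + 14))/(-7 + q) = (y + (14 + y))/(-7 + q) = (14 + 2*y)/(-7 + q))
j(E, W) = W/9 + 221*E/9 (j(E, W) = (221*E + W)/9 = (W + 221*E)/9 = W/9 + 221*E/9)
1/(50070 + j(300, f(26, N(-2)))) = 1/(50070 + ((2*(7 + (-5 - 1*(-2)))/(-7 + 26))/9 + (221/9)*300)) = 1/(50070 + ((2*(7 + (-5 + 2))/19)/9 + 22100/3)) = 1/(50070 + ((2*(1/19)*(7 - 3))/9 + 22100/3)) = 1/(50070 + ((2*(1/19)*4)/9 + 22100/3)) = 1/(50070 + ((1/9)*(8/19) + 22100/3)) = 1/(50070 + (8/171 + 22100/3)) = 1/(50070 + 1259708/171) = 1/(9821678/171) = 171/9821678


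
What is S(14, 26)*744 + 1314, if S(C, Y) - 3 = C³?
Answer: 2045082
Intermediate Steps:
S(C, Y) = 3 + C³
S(14, 26)*744 + 1314 = (3 + 14³)*744 + 1314 = (3 + 2744)*744 + 1314 = 2747*744 + 1314 = 2043768 + 1314 = 2045082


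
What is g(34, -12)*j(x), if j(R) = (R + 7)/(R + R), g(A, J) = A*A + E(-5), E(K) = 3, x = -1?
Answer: -3477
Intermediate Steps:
g(A, J) = 3 + A² (g(A, J) = A*A + 3 = A² + 3 = 3 + A²)
j(R) = (7 + R)/(2*R) (j(R) = (7 + R)/((2*R)) = (7 + R)*(1/(2*R)) = (7 + R)/(2*R))
g(34, -12)*j(x) = (3 + 34²)*((½)*(7 - 1)/(-1)) = (3 + 1156)*((½)*(-1)*6) = 1159*(-3) = -3477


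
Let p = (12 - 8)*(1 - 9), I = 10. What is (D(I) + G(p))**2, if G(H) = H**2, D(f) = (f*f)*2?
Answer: 1498176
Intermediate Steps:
p = -32 (p = 4*(-8) = -32)
D(f) = 2*f**2 (D(f) = f**2*2 = 2*f**2)
(D(I) + G(p))**2 = (2*10**2 + (-32)**2)**2 = (2*100 + 1024)**2 = (200 + 1024)**2 = 1224**2 = 1498176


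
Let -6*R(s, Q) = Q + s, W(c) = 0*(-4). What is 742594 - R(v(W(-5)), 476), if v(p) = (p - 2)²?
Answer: 742674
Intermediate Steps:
W(c) = 0
v(p) = (-2 + p)²
R(s, Q) = -Q/6 - s/6 (R(s, Q) = -(Q + s)/6 = -Q/6 - s/6)
742594 - R(v(W(-5)), 476) = 742594 - (-⅙*476 - (-2 + 0)²/6) = 742594 - (-238/3 - ⅙*(-2)²) = 742594 - (-238/3 - ⅙*4) = 742594 - (-238/3 - ⅔) = 742594 - 1*(-80) = 742594 + 80 = 742674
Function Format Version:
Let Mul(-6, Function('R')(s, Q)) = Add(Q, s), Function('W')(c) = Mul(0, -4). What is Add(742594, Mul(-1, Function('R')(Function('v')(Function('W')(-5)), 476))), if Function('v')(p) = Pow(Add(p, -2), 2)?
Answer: 742674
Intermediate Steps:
Function('W')(c) = 0
Function('v')(p) = Pow(Add(-2, p), 2)
Function('R')(s, Q) = Add(Mul(Rational(-1, 6), Q), Mul(Rational(-1, 6), s)) (Function('R')(s, Q) = Mul(Rational(-1, 6), Add(Q, s)) = Add(Mul(Rational(-1, 6), Q), Mul(Rational(-1, 6), s)))
Add(742594, Mul(-1, Function('R')(Function('v')(Function('W')(-5)), 476))) = Add(742594, Mul(-1, Add(Mul(Rational(-1, 6), 476), Mul(Rational(-1, 6), Pow(Add(-2, 0), 2))))) = Add(742594, Mul(-1, Add(Rational(-238, 3), Mul(Rational(-1, 6), Pow(-2, 2))))) = Add(742594, Mul(-1, Add(Rational(-238, 3), Mul(Rational(-1, 6), 4)))) = Add(742594, Mul(-1, Add(Rational(-238, 3), Rational(-2, 3)))) = Add(742594, Mul(-1, -80)) = Add(742594, 80) = 742674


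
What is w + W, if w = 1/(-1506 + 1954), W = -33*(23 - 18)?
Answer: -73919/448 ≈ -165.00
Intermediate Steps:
W = -165 (W = -33*5 = -165)
w = 1/448 ≈ 0.0022321
w + W = 1/448 - 165 = -73919/448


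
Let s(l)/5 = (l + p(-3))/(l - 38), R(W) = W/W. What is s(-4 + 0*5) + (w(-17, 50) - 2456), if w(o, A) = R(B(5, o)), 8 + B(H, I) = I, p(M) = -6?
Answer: -51530/21 ≈ -2453.8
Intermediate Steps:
B(H, I) = -8 + I
R(W) = 1
w(o, A) = 1
s(l) = 5*(-6 + l)/(-38 + l) (s(l) = 5*((l - 6)/(l - 38)) = 5*((-6 + l)/(-38 + l)) = 5*(-6 + l)/(-38 + l))
s(-4 + 0*5) + (w(-17, 50) - 2456) = 5*(-6 + (-4 + 0*5))/(-38 + (-4 + 0*5)) + (1 - 2456) = 5*(-6 + (-4 + 0))/(-38 + (-4 + 0)) - 2455 = 5*(-6 - 4)/(-38 - 4) - 2455 = 5*(-10)/(-42) - 2455 = 5*(-1/42)*(-10) - 2455 = 25/21 - 2455 = -51530/21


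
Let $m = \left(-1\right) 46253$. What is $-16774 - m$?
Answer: $29479$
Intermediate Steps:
$m = -46253$
$-16774 - m = -16774 - -46253 = -16774 + 46253 = 29479$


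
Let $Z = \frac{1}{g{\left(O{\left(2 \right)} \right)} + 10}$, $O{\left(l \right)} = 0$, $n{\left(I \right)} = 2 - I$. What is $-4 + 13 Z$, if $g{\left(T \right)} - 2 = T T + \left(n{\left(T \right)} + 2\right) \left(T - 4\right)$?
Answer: $- \frac{29}{4} \approx -7.25$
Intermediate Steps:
$g{\left(T \right)} = 2 + T^{2} + \left(-4 + T\right) \left(4 - T\right)$ ($g{\left(T \right)} = 2 + \left(T T + \left(\left(2 - T\right) + 2\right) \left(T - 4\right)\right) = 2 + \left(T^{2} + \left(4 - T\right) \left(-4 + T\right)\right) = 2 + \left(T^{2} + \left(-4 + T\right) \left(4 - T\right)\right) = 2 + T^{2} + \left(-4 + T\right) \left(4 - T\right)$)
$Z = - \frac{1}{4}$ ($Z = \frac{1}{\left(-14 + 8 \cdot 0\right) + 10} = \frac{1}{\left(-14 + 0\right) + 10} = \frac{1}{-14 + 10} = \frac{1}{-4} = - \frac{1}{4} \approx -0.25$)
$-4 + 13 Z = -4 + 13 \left(- \frac{1}{4}\right) = -4 - \frac{13}{4} = - \frac{29}{4}$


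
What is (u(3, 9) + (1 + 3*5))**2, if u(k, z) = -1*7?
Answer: 81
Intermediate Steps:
u(k, z) = -7
(u(3, 9) + (1 + 3*5))**2 = (-7 + (1 + 3*5))**2 = (-7 + (1 + 15))**2 = (-7 + 16)**2 = 9**2 = 81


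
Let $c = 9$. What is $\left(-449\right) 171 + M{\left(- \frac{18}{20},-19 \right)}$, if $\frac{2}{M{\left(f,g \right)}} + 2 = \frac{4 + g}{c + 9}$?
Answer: $- \frac{1305255}{17} \approx -76780.0$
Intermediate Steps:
$M{\left(f,g \right)} = \frac{2}{- \frac{16}{9} + \frac{g}{18}}$ ($M{\left(f,g \right)} = \frac{2}{-2 + \frac{4 + g}{9 + 9}} = \frac{2}{-2 + \frac{4 + g}{18}} = \frac{2}{-2 + \left(4 + g\right) \frac{1}{18}} = \frac{2}{-2 + \left(\frac{2}{9} + \frac{g}{18}\right)} = \frac{2}{- \frac{16}{9} + \frac{g}{18}}$)
$\left(-449\right) 171 + M{\left(- \frac{18}{20},-19 \right)} = \left(-449\right) 171 + \frac{36}{-32 - 19} = -76779 + \frac{36}{-51} = -76779 + 36 \left(- \frac{1}{51}\right) = -76779 - \frac{12}{17} = - \frac{1305255}{17}$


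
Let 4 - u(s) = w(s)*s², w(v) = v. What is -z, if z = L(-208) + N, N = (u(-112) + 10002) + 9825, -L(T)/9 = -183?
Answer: -1426406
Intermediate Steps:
L(T) = 1647 (L(T) = -9*(-183) = 1647)
u(s) = 4 - s³ (u(s) = 4 - s*s² = 4 - s³)
N = 1424759 (N = ((4 - 1*(-112)³) + 10002) + 9825 = ((4 - 1*(-1404928)) + 10002) + 9825 = ((4 + 1404928) + 10002) + 9825 = (1404932 + 10002) + 9825 = 1414934 + 9825 = 1424759)
z = 1426406 (z = 1647 + 1424759 = 1426406)
-z = -1*1426406 = -1426406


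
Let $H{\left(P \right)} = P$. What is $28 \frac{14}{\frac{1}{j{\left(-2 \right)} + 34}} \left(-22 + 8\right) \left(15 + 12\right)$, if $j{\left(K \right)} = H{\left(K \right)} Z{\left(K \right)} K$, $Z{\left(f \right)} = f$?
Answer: $-3852576$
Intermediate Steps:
$j{\left(K \right)} = K^{3}$ ($j{\left(K \right)} = K K K = K^{2} K = K^{3}$)
$28 \frac{14}{\frac{1}{j{\left(-2 \right)} + 34}} \left(-22 + 8\right) \left(15 + 12\right) = 28 \frac{14}{\frac{1}{\left(-2\right)^{3} + 34}} \left(-22 + 8\right) \left(15 + 12\right) = 28 \frac{14}{\frac{1}{-8 + 34}} \left(\left(-14\right) 27\right) = 28 \frac{14}{\frac{1}{26}} \left(-378\right) = 28 \cdot 14 \frac{1}{\frac{1}{26}} \left(-378\right) = 28 \cdot 14 \cdot 26 \left(-378\right) = 28 \cdot 364 \left(-378\right) = 10192 \left(-378\right) = -3852576$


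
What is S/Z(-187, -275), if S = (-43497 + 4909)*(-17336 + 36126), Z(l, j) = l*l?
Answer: -65915320/3179 ≈ -20735.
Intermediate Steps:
Z(l, j) = l²
S = -725068520 (S = -38588*18790 = -725068520)
S/Z(-187, -275) = -725068520/((-187)²) = -725068520/34969 = -725068520*1/34969 = -65915320/3179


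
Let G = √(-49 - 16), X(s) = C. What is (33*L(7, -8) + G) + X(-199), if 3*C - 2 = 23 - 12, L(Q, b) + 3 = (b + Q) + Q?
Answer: 310/3 + I*√65 ≈ 103.33 + 8.0623*I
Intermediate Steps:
L(Q, b) = -3 + b + 2*Q (L(Q, b) = -3 + ((b + Q) + Q) = -3 + ((Q + b) + Q) = -3 + (b + 2*Q) = -3 + b + 2*Q)
C = 13/3 (C = ⅔ + (23 - 12)/3 = ⅔ + (⅓)*11 = ⅔ + 11/3 = 13/3 ≈ 4.3333)
X(s) = 13/3
G = I*√65 (G = √(-65) = I*√65 ≈ 8.0623*I)
(33*L(7, -8) + G) + X(-199) = (33*(-3 - 8 + 2*7) + I*√65) + 13/3 = (33*(-3 - 8 + 14) + I*√65) + 13/3 = (33*3 + I*√65) + 13/3 = (99 + I*√65) + 13/3 = 310/3 + I*√65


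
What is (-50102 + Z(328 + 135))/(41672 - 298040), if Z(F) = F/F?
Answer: 50101/256368 ≈ 0.19543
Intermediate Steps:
Z(F) = 1
(-50102 + Z(328 + 135))/(41672 - 298040) = (-50102 + 1)/(41672 - 298040) = -50101/(-256368) = -50101*(-1/256368) = 50101/256368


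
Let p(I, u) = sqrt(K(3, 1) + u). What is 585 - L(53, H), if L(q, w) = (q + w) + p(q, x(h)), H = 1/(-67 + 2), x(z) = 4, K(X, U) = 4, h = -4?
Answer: 34581/65 - 2*sqrt(2) ≈ 529.19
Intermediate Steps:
p(I, u) = sqrt(4 + u)
H = -1/65 (H = 1/(-65) = -1/65 ≈ -0.015385)
L(q, w) = q + w + 2*sqrt(2) (L(q, w) = (q + w) + sqrt(4 + 4) = (q + w) + sqrt(8) = (q + w) + 2*sqrt(2) = q + w + 2*sqrt(2))
585 - L(53, H) = 585 - (53 - 1/65 + 2*sqrt(2)) = 585 - (3444/65 + 2*sqrt(2)) = 585 + (-3444/65 - 2*sqrt(2)) = 34581/65 - 2*sqrt(2)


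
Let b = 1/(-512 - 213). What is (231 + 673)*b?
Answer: -904/725 ≈ -1.2469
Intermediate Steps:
b = -1/725 (b = 1/(-725) = -1/725 ≈ -0.0013793)
(231 + 673)*b = (231 + 673)*(-1/725) = 904*(-1/725) = -904/725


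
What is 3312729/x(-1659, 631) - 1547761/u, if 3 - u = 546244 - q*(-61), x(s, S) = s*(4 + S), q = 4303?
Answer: -49931971711/40569639460 ≈ -1.2308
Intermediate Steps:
u = -808724 (u = 3 - (546244 - 4303*(-61)) = 3 - (546244 - 1*(-262483)) = 3 - (546244 + 262483) = 3 - 1*808727 = 3 - 808727 = -808724)
3312729/x(-1659, 631) - 1547761/u = 3312729/((-1659*(4 + 631))) - 1547761/(-808724) = 3312729/((-1659*635)) - 1547761*(-1/808724) = 3312729/(-1053465) + 1547761/808724 = 3312729*(-1/1053465) + 1547761/808724 = -157749/50165 + 1547761/808724 = -49931971711/40569639460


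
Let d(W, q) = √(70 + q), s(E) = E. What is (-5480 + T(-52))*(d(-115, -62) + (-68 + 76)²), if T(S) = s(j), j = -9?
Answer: -351296 - 10978*√2 ≈ -3.6682e+5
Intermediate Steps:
T(S) = -9
(-5480 + T(-52))*(d(-115, -62) + (-68 + 76)²) = (-5480 - 9)*(√(70 - 62) + (-68 + 76)²) = -5489*(√8 + 8²) = -5489*(2*√2 + 64) = -5489*(64 + 2*√2) = -351296 - 10978*√2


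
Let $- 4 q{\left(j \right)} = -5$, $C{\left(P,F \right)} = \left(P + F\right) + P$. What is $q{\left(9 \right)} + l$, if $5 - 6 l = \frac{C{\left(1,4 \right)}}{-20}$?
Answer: $\frac{32}{15} \approx 2.1333$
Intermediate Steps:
$C{\left(P,F \right)} = F + 2 P$ ($C{\left(P,F \right)} = \left(F + P\right) + P = F + 2 P$)
$q{\left(j \right)} = \frac{5}{4}$ ($q{\left(j \right)} = \left(- \frac{1}{4}\right) \left(-5\right) = \frac{5}{4}$)
$l = \frac{53}{60}$ ($l = \frac{5}{6} - \frac{\frac{1}{-20} \left(4 + 2 \cdot 1\right)}{6} = \frac{5}{6} - \frac{\left(- \frac{1}{20}\right) \left(4 + 2\right)}{6} = \frac{5}{6} - \frac{\left(- \frac{1}{20}\right) 6}{6} = \frac{5}{6} - - \frac{1}{20} = \frac{5}{6} + \frac{1}{20} = \frac{53}{60} \approx 0.88333$)
$q{\left(9 \right)} + l = \frac{5}{4} + \frac{53}{60} = \frac{32}{15}$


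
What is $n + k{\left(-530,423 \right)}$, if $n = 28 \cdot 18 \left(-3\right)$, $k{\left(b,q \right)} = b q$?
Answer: $-225702$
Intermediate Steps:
$n = -1512$ ($n = 504 \left(-3\right) = -1512$)
$n + k{\left(-530,423 \right)} = -1512 - 224190 = -225702$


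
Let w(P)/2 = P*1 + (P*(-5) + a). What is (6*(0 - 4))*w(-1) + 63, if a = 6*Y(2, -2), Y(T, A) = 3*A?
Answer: 1599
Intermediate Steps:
a = -36 (a = 6*(3*(-2)) = 6*(-6) = -36)
w(P) = -72 - 8*P (w(P) = 2*(P*1 + (P*(-5) - 36)) = 2*(P + (-5*P - 36)) = 2*(P + (-36 - 5*P)) = 2*(-36 - 4*P) = -72 - 8*P)
(6*(0 - 4))*w(-1) + 63 = (6*(0 - 4))*(-72 - 8*(-1)) + 63 = (6*(-4))*(-72 + 8) + 63 = -24*(-64) + 63 = 1536 + 63 = 1599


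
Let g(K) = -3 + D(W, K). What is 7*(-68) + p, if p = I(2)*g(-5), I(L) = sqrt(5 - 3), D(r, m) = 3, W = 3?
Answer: -476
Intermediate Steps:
I(L) = sqrt(2)
g(K) = 0 (g(K) = -3 + 3 = 0)
p = 0 (p = sqrt(2)*0 = 0)
7*(-68) + p = 7*(-68) + 0 = -476 + 0 = -476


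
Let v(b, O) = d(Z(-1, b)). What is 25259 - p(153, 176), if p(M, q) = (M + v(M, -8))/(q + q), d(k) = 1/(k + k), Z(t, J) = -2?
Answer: 35564061/1408 ≈ 25259.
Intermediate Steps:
d(k) = 1/(2*k)
v(b, O) = -1/4 (v(b, O) = (1/2)/(-2) = (1/2)*(-1/2) = -1/4)
p(M, q) = (-1/4 + M)/(2*q) (p(M, q) = (M - 1/4)/(q + q) = (-1/4 + M)/((2*q)) = (-1/4 + M)*(1/(2*q)) = (-1/4 + M)/(2*q))
25259 - p(153, 176) = 25259 - (-1 + 4*153)/(8*176) = 25259 - (-1 + 612)/(8*176) = 25259 - 611/(8*176) = 25259 - 1*611/1408 = 25259 - 611/1408 = 35564061/1408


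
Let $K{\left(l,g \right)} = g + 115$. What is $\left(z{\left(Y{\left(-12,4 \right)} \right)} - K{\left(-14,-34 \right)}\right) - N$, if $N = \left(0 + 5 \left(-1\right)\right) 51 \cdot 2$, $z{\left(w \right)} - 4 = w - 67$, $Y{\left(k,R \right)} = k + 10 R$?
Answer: $394$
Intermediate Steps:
$K{\left(l,g \right)} = 115 + g$
$z{\left(w \right)} = -63 + w$ ($z{\left(w \right)} = 4 + \left(w - 67\right) = 4 + \left(-67 + w\right) = -63 + w$)
$N = -510$ ($N = \left(0 - 5\right) 51 \cdot 2 = \left(-5\right) 51 \cdot 2 = \left(-255\right) 2 = -510$)
$\left(z{\left(Y{\left(-12,4 \right)} \right)} - K{\left(-14,-34 \right)}\right) - N = \left(\left(-63 + \left(-12 + 10 \cdot 4\right)\right) - \left(115 - 34\right)\right) - -510 = \left(\left(-63 + \left(-12 + 40\right)\right) - 81\right) + 510 = \left(\left(-63 + 28\right) - 81\right) + 510 = \left(-35 - 81\right) + 510 = -116 + 510 = 394$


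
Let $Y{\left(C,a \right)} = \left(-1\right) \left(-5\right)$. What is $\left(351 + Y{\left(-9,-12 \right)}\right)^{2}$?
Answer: $126736$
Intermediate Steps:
$Y{\left(C,a \right)} = 5$
$\left(351 + Y{\left(-9,-12 \right)}\right)^{2} = \left(351 + 5\right)^{2} = 356^{2} = 126736$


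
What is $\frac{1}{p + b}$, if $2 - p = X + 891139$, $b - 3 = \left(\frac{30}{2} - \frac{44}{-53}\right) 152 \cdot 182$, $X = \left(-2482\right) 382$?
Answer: $\frac{53}{26230566} \approx 2.0205 \cdot 10^{-6}$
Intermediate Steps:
$X = -948124$
$b = \frac{23210255}{53}$ ($b = 3 + \left(\frac{30}{2} - \frac{44}{-53}\right) 152 \cdot 182 = 3 + \left(30 \cdot \frac{1}{2} - - \frac{44}{53}\right) 152 \cdot 182 = 3 + \left(15 + \frac{44}{53}\right) 152 \cdot 182 = 3 + \frac{839}{53} \cdot 152 \cdot 182 = 3 + \frac{127528}{53} \cdot 182 = 3 + \frac{23210096}{53} = \frac{23210255}{53} \approx 4.3793 \cdot 10^{5}$)
$p = 56987$ ($p = 2 - \left(-948124 + 891139\right) = 2 - -56985 = 2 + 56985 = 56987$)
$\frac{1}{p + b} = \frac{1}{56987 + \frac{23210255}{53}} = \frac{1}{\frac{26230566}{53}} = \frac{53}{26230566}$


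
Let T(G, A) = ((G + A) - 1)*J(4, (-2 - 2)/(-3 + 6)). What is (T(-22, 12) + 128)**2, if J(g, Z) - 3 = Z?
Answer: 108241/9 ≈ 12027.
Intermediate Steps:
J(g, Z) = 3 + Z
T(G, A) = -5/3 + 5*A/3 + 5*G/3 (T(G, A) = ((G + A) - 1)*(3 + (-2 - 2)/(-3 + 6)) = ((A + G) - 1)*(3 - 4/3) = (-1 + A + G)*(3 - 4*1/3) = (-1 + A + G)*(3 - 4/3) = (-1 + A + G)*(5/3) = -5/3 + 5*A/3 + 5*G/3)
(T(-22, 12) + 128)**2 = ((-5/3 + (5/3)*12 + (5/3)*(-22)) + 128)**2 = ((-5/3 + 20 - 110/3) + 128)**2 = (-55/3 + 128)**2 = (329/3)**2 = 108241/9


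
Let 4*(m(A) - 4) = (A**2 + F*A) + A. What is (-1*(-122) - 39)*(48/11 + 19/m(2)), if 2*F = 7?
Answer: 184924/319 ≈ 579.70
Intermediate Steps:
F = 7/2 (F = (1/2)*7 = 7/2 ≈ 3.5000)
m(A) = 4 + A**2/4 + 9*A/8 (m(A) = 4 + ((A**2 + 7*A/2) + A)/4 = 4 + (A**2 + 9*A/2)/4 = 4 + (A**2/4 + 9*A/8) = 4 + A**2/4 + 9*A/8)
(-1*(-122) - 39)*(48/11 + 19/m(2)) = (-1*(-122) - 39)*(48/11 + 19/(4 + (1/4)*2**2 + (9/8)*2)) = (122 - 39)*(48*(1/11) + 19/(4 + (1/4)*4 + 9/4)) = 83*(48/11 + 19/(4 + 1 + 9/4)) = 83*(48/11 + 19/(29/4)) = 83*(48/11 + 19*(4/29)) = 83*(48/11 + 76/29) = 83*(2228/319) = 184924/319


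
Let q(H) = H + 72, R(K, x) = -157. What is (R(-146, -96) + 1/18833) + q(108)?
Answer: 433160/18833 ≈ 23.000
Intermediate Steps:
q(H) = 72 + H
(R(-146, -96) + 1/18833) + q(108) = (-157 + 1/18833) + (72 + 108) = (-157 + 1/18833) + 180 = -2956780/18833 + 180 = 433160/18833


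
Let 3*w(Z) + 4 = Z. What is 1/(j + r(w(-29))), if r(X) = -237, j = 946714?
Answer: 1/946477 ≈ 1.0565e-6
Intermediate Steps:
w(Z) = -4/3 + Z/3
1/(j + r(w(-29))) = 1/(946714 - 237) = 1/946477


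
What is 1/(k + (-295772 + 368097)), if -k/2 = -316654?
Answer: 1/705633 ≈ 1.4172e-6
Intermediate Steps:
k = 633308 (k = -2*(-316654) = 633308)
1/(k + (-295772 + 368097)) = 1/(633308 + (-295772 + 368097)) = 1/(633308 + 72325) = 1/705633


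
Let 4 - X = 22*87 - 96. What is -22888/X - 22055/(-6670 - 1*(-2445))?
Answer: 13670957/766415 ≈ 17.838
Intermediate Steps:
X = -1814 (X = 4 - (22*87 - 96) = 4 - (1914 - 96) = 4 - 1*1818 = 4 - 1818 = -1814)
-22888/X - 22055/(-6670 - 1*(-2445)) = -22888/(-1814) - 22055/(-6670 - 1*(-2445)) = -22888*(-1/1814) - 22055/(-6670 + 2445) = 11444/907 - 22055/(-4225) = 11444/907 - 22055*(-1/4225) = 11444/907 + 4411/845 = 13670957/766415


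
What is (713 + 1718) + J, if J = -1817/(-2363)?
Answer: 5746270/2363 ≈ 2431.8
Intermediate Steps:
J = 1817/2363 (J = -1817*(-1/2363) = 1817/2363 ≈ 0.76894)
(713 + 1718) + J = (713 + 1718) + 1817/2363 = 2431 + 1817/2363 = 5746270/2363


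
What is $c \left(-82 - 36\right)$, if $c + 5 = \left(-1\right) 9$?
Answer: $1652$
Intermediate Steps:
$c = -14$ ($c = -5 - 9 = -14$)
$c \left(-82 - 36\right) = - 14 \left(-82 - 36\right) = \left(-14\right) \left(-118\right) = 1652$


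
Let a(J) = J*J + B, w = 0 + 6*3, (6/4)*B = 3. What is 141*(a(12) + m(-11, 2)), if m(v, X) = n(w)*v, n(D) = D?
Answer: -7332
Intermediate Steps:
B = 2 (B = (⅔)*3 = 2)
w = 18 (w = 0 + 18 = 18)
m(v, X) = 18*v
a(J) = 2 + J² (a(J) = J*J + 2 = J² + 2 = 2 + J²)
141*(a(12) + m(-11, 2)) = 141*((2 + 12²) + 18*(-11)) = 141*((2 + 144) - 198) = 141*(146 - 198) = 141*(-52) = -7332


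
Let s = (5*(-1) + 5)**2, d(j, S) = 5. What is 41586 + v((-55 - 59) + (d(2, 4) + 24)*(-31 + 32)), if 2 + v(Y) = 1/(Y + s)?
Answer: 3534639/85 ≈ 41584.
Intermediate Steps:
s = 0 (s = (-5 + 5)**2 = 0**2 = 0)
v(Y) = -2 + 1/Y (v(Y) = -2 + 1/(Y + 0) = -2 + 1/Y)
41586 + v((-55 - 59) + (d(2, 4) + 24)*(-31 + 32)) = 41586 + (-2 + 1/((-55 - 59) + (5 + 24)*(-31 + 32))) = 41586 + (-2 + 1/(-114 + 29*1)) = 41586 + (-2 + 1/(-114 + 29)) = 41586 + (-2 + 1/(-85)) = 41586 + (-2 - 1/85) = 41586 - 171/85 = 3534639/85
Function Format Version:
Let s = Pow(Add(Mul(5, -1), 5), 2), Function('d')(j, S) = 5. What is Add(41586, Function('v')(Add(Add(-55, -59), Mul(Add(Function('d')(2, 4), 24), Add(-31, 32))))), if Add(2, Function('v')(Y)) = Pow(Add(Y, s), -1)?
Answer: Rational(3534639, 85) ≈ 41584.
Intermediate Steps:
s = 0 (s = Pow(Add(-5, 5), 2) = Pow(0, 2) = 0)
Function('v')(Y) = Add(-2, Pow(Y, -1)) (Function('v')(Y) = Add(-2, Pow(Add(Y, 0), -1)) = Add(-2, Pow(Y, -1)))
Add(41586, Function('v')(Add(Add(-55, -59), Mul(Add(Function('d')(2, 4), 24), Add(-31, 32))))) = Add(41586, Add(-2, Pow(Add(Add(-55, -59), Mul(Add(5, 24), Add(-31, 32))), -1))) = Add(41586, Add(-2, Pow(Add(-114, Mul(29, 1)), -1))) = Add(41586, Add(-2, Pow(Add(-114, 29), -1))) = Add(41586, Add(-2, Pow(-85, -1))) = Add(41586, Add(-2, Rational(-1, 85))) = Add(41586, Rational(-171, 85)) = Rational(3534639, 85)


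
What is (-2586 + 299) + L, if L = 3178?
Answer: 891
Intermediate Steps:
(-2586 + 299) + L = (-2586 + 299) + 3178 = -2287 + 3178 = 891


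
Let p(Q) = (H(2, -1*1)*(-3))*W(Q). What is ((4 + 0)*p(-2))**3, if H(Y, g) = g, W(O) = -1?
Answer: -1728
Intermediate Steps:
p(Q) = -3 (p(Q) = (-1*1*(-3))*(-1) = -1*(-3)*(-1) = 3*(-1) = -3)
((4 + 0)*p(-2))**3 = ((4 + 0)*(-3))**3 = (4*(-3))**3 = (-12)**3 = -1728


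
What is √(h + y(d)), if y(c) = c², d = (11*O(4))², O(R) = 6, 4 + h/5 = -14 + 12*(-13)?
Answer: √18973866 ≈ 4355.9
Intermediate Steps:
h = -870 (h = -20 + 5*(-14 + 12*(-13)) = -20 + 5*(-14 - 156) = -20 + 5*(-170) = -20 - 850 = -870)
d = 4356 (d = (11*6)² = 66² = 4356)
√(h + y(d)) = √(-870 + 4356²) = √(-870 + 18974736) = √18973866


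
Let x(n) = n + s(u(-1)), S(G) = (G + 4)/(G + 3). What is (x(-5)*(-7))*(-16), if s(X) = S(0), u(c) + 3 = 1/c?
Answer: -1232/3 ≈ -410.67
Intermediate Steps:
u(c) = -3 + 1/c
S(G) = (4 + G)/(3 + G)
s(X) = 4/3 (s(X) = (4 + 0)/(3 + 0) = 4/3)
x(n) = 4/3 + n (x(n) = n + 4/3 = 4/3 + n)
(x(-5)*(-7))*(-16) = ((4/3 - 5)*(-7))*(-16) = -11/3*(-7)*(-16) = (77/3)*(-16) = -1232/3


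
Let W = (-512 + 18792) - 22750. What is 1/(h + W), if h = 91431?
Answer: 1/86961 ≈ 1.1499e-5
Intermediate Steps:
W = -4470 (W = 18280 - 22750 = -4470)
1/(h + W) = 1/(91431 - 4470) = 1/86961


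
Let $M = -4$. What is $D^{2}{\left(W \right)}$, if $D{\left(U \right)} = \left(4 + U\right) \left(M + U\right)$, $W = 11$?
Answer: $11025$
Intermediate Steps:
$D{\left(U \right)} = \left(-4 + U\right) \left(4 + U\right)$ ($D{\left(U \right)} = \left(4 + U\right) \left(-4 + U\right) = \left(-4 + U\right) \left(4 + U\right)$)
$D^{2}{\left(W \right)} = \left(-16 + 11^{2}\right)^{2} = \left(-16 + 121\right)^{2} = 105^{2} = 11025$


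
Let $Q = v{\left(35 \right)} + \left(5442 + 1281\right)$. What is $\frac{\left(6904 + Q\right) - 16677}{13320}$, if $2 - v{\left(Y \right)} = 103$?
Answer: $- \frac{3151}{13320} \approx -0.23656$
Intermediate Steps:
$v{\left(Y \right)} = -101$ ($v{\left(Y \right)} = 2 - 103 = -101$)
$Q = 6622$ ($Q = -101 + \left(5442 + 1281\right) = -101 + 6723 = 6622$)
$\frac{\left(6904 + Q\right) - 16677}{13320} = \frac{\left(6904 + 6622\right) - 16677}{13320} = \left(13526 - 16677\right) \frac{1}{13320} = \left(-3151\right) \frac{1}{13320} = - \frac{3151}{13320}$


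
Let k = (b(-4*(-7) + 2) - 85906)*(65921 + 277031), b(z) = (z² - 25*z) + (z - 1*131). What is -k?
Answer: 29444829864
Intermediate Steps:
b(z) = -131 + z² - 24*z (b(z) = (z² - 25*z) + (z - 131) = (z² - 25*z) + (-131 + z) = -131 + z² - 24*z)
k = -29444829864 (k = ((-131 + (-4*(-7) + 2)² - 24*(-4*(-7) + 2)) - 85906)*(65921 + 277031) = ((-131 + (28 + 2)² - 24*(28 + 2)) - 85906)*342952 = ((-131 + 30² - 24*30) - 85906)*342952 = ((-131 + 900 - 720) - 85906)*342952 = (49 - 85906)*342952 = -85857*342952 = -29444829864)
-k = -1*(-29444829864) = 29444829864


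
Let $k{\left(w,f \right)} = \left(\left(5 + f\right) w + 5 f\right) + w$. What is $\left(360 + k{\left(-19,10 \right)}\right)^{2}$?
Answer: $11236$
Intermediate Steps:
$k{\left(w,f \right)} = w + 5 f + w \left(5 + f\right)$ ($k{\left(w,f \right)} = \left(w \left(5 + f\right) + 5 f\right) + w = \left(5 f + w \left(5 + f\right)\right) + w = w + 5 f + w \left(5 + f\right)$)
$\left(360 + k{\left(-19,10 \right)}\right)^{2} = \left(360 + \left(5 \cdot 10 + 6 \left(-19\right) + 10 \left(-19\right)\right)\right)^{2} = \left(360 - 254\right)^{2} = 106^{2} = 11236$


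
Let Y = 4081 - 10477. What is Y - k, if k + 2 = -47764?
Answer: 41370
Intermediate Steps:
k = -47766 (k = -2 - 47764 = -47766)
Y = -6396
Y - k = -6396 - 1*(-47766) = -6396 + 47766 = 41370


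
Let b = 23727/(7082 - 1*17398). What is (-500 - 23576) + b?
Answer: -248391743/10316 ≈ -24078.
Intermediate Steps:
b = -23727/10316 (b = 23727/(7082 - 17398) = 23727/(-10316) = 23727*(-1/10316) = -23727/10316 ≈ -2.3000)
(-500 - 23576) + b = (-500 - 23576) - 23727/10316 = -24076 - 23727/10316 = -248391743/10316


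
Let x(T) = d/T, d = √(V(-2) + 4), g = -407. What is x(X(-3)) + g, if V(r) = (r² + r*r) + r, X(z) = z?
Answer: -407 - √10/3 ≈ -408.05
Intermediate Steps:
V(r) = r + 2*r² (V(r) = (r² + r²) + r = 2*r² + r = r + 2*r²)
d = √10 (d = √(-2*(1 + 2*(-2)) + 4) = √(-2*(1 - 4) + 4) = √(-2*(-3) + 4) = √(6 + 4) = √10 ≈ 3.1623)
x(T) = √10/T
x(X(-3)) + g = √10/(-3) - 407 = √10*(-⅓) - 407 = -√10/3 - 407 = -407 - √10/3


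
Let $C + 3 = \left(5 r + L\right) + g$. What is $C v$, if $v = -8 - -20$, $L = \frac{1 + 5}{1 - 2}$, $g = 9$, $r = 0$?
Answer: $0$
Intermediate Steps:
$L = -6$ ($L = \frac{6}{-1} = 6 \left(-1\right) = -6$)
$v = 12$ ($v = -8 + 20 = 12$)
$C = 0$ ($C = -3 + \left(\left(5 \cdot 0 - 6\right) + 9\right) = -3 + \left(\left(0 - 6\right) + 9\right) = -3 + \left(-6 + 9\right) = -3 + 3 = 0$)
$C v = 0 \cdot 12 = 0$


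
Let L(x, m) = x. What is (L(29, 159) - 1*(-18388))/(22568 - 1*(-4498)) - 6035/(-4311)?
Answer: 80912999/38893842 ≈ 2.0804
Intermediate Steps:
(L(29, 159) - 1*(-18388))/(22568 - 1*(-4498)) - 6035/(-4311) = (29 - 1*(-18388))/(22568 - 1*(-4498)) - 6035/(-4311) = (29 + 18388)/(22568 + 4498) - 6035*(-1/4311) = 18417/27066 + 6035/4311 = 18417*(1/27066) + 6035/4311 = 6139/9022 + 6035/4311 = 80912999/38893842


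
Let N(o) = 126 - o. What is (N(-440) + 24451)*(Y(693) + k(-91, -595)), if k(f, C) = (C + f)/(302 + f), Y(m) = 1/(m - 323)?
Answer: -6344536353/78070 ≈ -81267.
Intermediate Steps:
Y(m) = 1/(-323 + m)
k(f, C) = (C + f)/(302 + f)
(N(-440) + 24451)*(Y(693) + k(-91, -595)) = ((126 - 1*(-440)) + 24451)*(1/(-323 + 693) + (-595 - 91)/(302 - 91)) = ((126 + 440) + 24451)*(1/370 - 686/211) = (566 + 24451)*(1/370 + (1/211)*(-686)) = 25017*(1/370 - 686/211) = 25017*(-253609/78070) = -6344536353/78070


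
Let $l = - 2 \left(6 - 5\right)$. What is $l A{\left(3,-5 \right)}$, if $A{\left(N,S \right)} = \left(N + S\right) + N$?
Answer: $-2$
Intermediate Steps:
$A{\left(N,S \right)} = S + 2 N$
$l = -2$ ($l = \left(-2\right) 1 = -2$)
$l A{\left(3,-5 \right)} = - 2 \left(-5 + 2 \cdot 3\right) = - 2 \left(-5 + 6\right) = \left(-2\right) 1 = -2$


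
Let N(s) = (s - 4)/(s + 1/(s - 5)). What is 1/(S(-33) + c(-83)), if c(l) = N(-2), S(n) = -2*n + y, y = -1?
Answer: 5/339 ≈ 0.014749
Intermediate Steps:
S(n) = -1 - 2*n (S(n) = -2*n - 1 = -1 - 2*n)
N(s) = (-4 + s)/(s + 1/(-5 + s))
c(l) = 14/5 (c(l) = (20 + (-2)² - 9*(-2))/(1 + (-2)² - 5*(-2)) = (20 + 4 + 18)/(1 + 4 + 10) = 42/15 = (1/15)*42 = 14/5)
1/(S(-33) + c(-83)) = 1/((-1 - 2*(-33)) + 14/5) = 1/((-1 + 66) + 14/5) = 1/(65 + 14/5) = 1/(339/5) = 5/339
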